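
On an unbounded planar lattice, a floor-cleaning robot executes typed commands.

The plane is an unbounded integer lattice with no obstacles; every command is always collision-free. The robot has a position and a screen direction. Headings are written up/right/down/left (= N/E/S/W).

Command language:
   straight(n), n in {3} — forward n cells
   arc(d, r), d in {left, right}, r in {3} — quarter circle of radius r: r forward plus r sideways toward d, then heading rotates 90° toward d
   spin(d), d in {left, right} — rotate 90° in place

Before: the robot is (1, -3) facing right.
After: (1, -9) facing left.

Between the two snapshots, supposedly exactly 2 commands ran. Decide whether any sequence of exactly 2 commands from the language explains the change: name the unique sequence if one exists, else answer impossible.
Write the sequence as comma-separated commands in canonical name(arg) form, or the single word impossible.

arc(right, 3), arc(right, 3)

key: cell and facing (now W) both changed — the 2 commands mix motion and turning
begin: (1, -3) facing right
t=1 arc(right, 3) ⇒ (4, -6) facing down
t=2 arc(right, 3) ⇒ (1, -9) facing left
no other 2-command option fits: unique.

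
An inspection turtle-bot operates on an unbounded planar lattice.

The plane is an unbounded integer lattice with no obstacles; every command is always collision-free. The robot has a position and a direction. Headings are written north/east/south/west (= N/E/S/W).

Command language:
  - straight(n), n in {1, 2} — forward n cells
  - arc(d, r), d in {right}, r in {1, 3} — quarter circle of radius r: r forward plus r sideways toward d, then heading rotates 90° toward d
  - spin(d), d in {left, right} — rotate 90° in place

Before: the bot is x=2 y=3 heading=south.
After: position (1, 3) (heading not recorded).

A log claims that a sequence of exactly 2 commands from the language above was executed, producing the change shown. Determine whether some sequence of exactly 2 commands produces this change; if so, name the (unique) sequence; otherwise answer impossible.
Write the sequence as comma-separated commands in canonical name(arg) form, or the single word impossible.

spin(right), straight(1)

key: running straight(1) before spin(right) would end elsewhere — order is forced
t0: x=2 y=3 heading=south
1. spin(right) → x=2 y=3 heading=west
2. straight(1) → x=1 y=3 heading=west
no other 2-command option fits: unique.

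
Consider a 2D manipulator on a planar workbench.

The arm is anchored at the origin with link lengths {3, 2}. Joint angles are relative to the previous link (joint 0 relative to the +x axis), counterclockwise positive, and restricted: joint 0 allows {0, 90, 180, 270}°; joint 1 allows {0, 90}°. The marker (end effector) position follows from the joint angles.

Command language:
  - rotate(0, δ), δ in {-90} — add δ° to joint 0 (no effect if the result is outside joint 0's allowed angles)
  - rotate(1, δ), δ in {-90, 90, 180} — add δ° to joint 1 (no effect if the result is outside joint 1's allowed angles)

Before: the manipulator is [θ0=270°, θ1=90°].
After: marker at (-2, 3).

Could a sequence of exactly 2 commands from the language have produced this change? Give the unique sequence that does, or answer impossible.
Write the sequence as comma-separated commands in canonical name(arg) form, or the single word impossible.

rotate(0, -90), rotate(0, -90)

initial: [θ0=270°, θ1=90°]
t=1 rotate(0, -90) ⇒ [θ0=180°, θ1=90°]
t=2 rotate(0, -90) ⇒ [θ0=90°, θ1=90°]
all 16 alternatives checked — unique.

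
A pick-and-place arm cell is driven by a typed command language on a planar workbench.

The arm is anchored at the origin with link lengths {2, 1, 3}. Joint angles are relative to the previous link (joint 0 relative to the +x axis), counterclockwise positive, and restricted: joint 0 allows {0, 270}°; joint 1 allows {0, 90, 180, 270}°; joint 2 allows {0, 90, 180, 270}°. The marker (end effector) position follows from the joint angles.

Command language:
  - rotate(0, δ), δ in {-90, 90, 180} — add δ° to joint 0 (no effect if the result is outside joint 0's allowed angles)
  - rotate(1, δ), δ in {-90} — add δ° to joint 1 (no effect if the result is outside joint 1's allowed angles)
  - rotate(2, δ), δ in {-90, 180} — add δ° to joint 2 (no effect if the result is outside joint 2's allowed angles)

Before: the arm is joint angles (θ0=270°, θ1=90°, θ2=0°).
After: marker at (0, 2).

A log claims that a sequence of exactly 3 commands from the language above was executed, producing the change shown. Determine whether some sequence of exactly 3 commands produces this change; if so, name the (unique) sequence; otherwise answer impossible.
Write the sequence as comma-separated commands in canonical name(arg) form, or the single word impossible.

initial: joint angles (θ0=270°, θ1=90°, θ2=0°)
t=1 rotate(1, -90) ⇒ joint angles (θ0=270°, θ1=0°, θ2=0°)
t=2 rotate(1, -90) ⇒ joint angles (θ0=270°, θ1=270°, θ2=0°)
t=3 rotate(1, -90) ⇒ joint angles (θ0=270°, θ1=180°, θ2=0°)
uniquely the one of 216 3-step routes that fits.

rotate(1, -90), rotate(1, -90), rotate(1, -90)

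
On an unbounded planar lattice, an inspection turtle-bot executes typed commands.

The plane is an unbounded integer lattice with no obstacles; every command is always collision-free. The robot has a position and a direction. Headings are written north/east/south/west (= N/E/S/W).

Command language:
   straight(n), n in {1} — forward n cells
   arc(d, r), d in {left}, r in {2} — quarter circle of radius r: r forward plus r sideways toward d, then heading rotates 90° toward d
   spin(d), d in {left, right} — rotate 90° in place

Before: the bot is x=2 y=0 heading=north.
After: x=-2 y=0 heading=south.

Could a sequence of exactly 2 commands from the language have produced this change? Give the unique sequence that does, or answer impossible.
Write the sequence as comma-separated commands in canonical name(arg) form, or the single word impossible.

arc(left, 2), arc(left, 2)

key: cell and facing (now S) both changed — the 2 commands mix motion and turning
begin: x=2 y=0 heading=north
t=1 arc(left, 2) ⇒ x=0 y=2 heading=west
t=2 arc(left, 2) ⇒ x=-2 y=0 heading=south
no other 2-command option fits: unique.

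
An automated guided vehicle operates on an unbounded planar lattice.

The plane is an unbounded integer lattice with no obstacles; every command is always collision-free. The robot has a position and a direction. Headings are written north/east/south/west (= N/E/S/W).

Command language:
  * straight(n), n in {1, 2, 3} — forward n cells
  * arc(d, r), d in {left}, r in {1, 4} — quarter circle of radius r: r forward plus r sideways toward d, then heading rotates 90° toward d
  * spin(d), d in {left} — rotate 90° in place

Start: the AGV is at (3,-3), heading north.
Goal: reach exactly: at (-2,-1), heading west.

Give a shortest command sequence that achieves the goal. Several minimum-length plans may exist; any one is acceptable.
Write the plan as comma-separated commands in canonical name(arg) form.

straight(1), arc(left, 1), straight(1), straight(3)

from: at (3,-3), heading north
t=1 straight(1) ⇒ at (3,-2), heading north
t=2 arc(left, 1) ⇒ at (2,-1), heading west
t=3 straight(1) ⇒ at (1,-1), heading west
t=4 straight(3) ⇒ at (-2,-1), heading west
minimal: 4 command(s), checked below 4.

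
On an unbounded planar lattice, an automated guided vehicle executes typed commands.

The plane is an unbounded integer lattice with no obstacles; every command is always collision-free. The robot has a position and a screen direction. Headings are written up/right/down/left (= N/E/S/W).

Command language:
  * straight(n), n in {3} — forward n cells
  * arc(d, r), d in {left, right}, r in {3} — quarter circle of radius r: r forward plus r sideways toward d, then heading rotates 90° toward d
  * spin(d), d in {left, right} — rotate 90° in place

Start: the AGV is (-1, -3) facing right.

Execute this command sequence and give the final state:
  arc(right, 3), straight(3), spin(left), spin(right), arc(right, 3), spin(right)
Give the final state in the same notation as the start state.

(-1, -12) facing up

t0: (-1, -3) facing right
step 1 (arc(right, 3)): (2, -6) facing down
step 2 (straight(3)): (2, -9) facing down
step 3 (spin(left)): (2, -9) facing right
step 4 (spin(right)): (2, -9) facing down
step 5 (arc(right, 3)): (-1, -12) facing left
step 6 (spin(right)): (-1, -12) facing up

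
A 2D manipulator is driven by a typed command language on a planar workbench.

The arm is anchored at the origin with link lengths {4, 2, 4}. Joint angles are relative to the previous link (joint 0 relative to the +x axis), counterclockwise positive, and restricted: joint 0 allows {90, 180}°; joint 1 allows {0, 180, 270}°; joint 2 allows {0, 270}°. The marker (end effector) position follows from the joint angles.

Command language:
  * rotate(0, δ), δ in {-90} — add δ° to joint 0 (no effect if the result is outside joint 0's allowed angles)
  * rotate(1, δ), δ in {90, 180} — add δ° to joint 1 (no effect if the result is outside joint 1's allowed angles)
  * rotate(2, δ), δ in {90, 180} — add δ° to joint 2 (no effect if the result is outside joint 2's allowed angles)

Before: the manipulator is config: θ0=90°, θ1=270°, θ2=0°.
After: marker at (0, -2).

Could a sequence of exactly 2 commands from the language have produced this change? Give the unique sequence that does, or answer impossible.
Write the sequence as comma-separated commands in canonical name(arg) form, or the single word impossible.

rotate(1, 90), rotate(1, 180)

key: order matters: swapping rotate(1, 90) and rotate(1, 180) lands elsewhere
start: config: θ0=90°, θ1=270°, θ2=0°
[1] after rotate(1, 90): config: θ0=90°, θ1=0°, θ2=0°
[2] after rotate(1, 180): config: θ0=90°, θ1=180°, θ2=0°
uniquely the one of 25 2-step routes that fits.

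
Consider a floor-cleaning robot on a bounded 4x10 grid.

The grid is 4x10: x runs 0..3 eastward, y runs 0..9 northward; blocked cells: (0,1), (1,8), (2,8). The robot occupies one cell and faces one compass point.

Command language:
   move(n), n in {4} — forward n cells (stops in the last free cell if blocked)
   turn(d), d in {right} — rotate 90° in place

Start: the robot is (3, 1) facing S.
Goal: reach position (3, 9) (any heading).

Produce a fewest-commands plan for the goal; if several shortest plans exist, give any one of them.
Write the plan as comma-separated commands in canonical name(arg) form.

turn(right), turn(right), move(4), move(4)

initial: (3, 1) facing S
1. turn(right) → (3, 1) facing W
2. turn(right) → (3, 1) facing N
3. move(4) → (3, 5) facing N
4. move(4) → (3, 9) facing N
shorter routes all fall short; 4 is best.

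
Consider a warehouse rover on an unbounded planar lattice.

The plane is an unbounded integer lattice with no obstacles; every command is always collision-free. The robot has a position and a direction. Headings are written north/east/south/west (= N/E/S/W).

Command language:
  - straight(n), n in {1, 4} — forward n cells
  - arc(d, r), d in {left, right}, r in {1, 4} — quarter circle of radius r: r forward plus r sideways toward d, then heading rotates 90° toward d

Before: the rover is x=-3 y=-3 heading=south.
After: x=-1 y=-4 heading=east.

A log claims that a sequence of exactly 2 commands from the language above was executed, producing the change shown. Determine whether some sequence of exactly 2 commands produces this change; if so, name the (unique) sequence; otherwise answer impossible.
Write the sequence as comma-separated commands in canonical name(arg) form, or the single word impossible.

arc(left, 1), straight(1)

key: position moved to (-1,-4) AND the heading swung to E — translation plus rotation needed
start: x=-3 y=-3 heading=south
step 1 (arc(left, 1)): x=-2 y=-4 heading=east
step 2 (straight(1)): x=-1 y=-4 heading=east
no other 2-command option fits: unique.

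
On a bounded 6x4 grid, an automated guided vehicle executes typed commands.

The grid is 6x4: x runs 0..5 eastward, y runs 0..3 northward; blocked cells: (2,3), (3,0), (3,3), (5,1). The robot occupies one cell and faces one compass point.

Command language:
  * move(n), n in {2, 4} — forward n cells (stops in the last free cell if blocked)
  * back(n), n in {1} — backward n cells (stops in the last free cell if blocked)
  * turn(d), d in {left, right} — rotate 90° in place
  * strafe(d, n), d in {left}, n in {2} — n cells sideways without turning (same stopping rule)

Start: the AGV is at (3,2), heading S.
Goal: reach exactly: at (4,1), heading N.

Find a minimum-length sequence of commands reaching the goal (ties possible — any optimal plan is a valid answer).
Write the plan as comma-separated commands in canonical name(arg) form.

t0: at (3,2), heading S
t=1 move(4) ⇒ at (3,1), heading S
t=2 turn(left) ⇒ at (3,1), heading E
t=3 move(4) ⇒ at (4,1), heading E
t=4 turn(left) ⇒ at (4,1), heading N
nothing shorter than 4 reaches the goal.

move(4), turn(left), move(4), turn(left)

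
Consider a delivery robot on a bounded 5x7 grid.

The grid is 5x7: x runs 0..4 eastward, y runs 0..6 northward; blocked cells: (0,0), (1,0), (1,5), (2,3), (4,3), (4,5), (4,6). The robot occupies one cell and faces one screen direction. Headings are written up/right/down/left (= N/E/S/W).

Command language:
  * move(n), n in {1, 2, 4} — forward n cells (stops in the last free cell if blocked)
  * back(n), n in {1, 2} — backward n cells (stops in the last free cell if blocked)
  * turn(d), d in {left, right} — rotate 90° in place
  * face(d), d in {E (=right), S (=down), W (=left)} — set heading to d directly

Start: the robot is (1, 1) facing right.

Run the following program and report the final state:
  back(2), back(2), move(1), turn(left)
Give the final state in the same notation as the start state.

(1, 1) facing up

start: (1, 1) facing right
t=1 back(2) ⇒ (0, 1) facing right
t=2 back(2) ⇒ (0, 1) facing right
t=3 move(1) ⇒ (1, 1) facing right
t=4 turn(left) ⇒ (1, 1) facing up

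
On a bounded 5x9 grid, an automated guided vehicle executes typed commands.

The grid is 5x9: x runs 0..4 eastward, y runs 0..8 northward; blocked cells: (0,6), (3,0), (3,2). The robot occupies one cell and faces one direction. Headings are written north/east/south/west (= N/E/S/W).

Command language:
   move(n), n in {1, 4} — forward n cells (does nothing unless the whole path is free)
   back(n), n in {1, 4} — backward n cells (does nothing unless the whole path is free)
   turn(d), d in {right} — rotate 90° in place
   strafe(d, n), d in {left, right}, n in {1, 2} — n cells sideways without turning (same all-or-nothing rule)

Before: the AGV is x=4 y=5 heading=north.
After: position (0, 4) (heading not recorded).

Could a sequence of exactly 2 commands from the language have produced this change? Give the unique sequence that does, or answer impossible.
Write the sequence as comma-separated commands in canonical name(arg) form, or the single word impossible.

impossible

checked all 2-command options: none fits.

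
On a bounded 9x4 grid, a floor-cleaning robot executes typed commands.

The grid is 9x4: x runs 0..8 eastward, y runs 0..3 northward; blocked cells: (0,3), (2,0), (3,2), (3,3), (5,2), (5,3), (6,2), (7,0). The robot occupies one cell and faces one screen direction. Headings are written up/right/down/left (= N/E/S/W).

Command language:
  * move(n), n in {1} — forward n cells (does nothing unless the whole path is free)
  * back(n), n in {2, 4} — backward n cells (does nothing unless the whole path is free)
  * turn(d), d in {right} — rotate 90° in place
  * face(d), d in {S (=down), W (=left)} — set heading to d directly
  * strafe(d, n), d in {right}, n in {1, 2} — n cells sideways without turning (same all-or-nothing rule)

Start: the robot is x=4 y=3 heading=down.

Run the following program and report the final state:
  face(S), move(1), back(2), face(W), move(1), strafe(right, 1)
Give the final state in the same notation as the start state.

t0: x=4 y=3 heading=down
t=1 face(S) ⇒ x=4 y=3 heading=down
t=2 move(1) ⇒ x=4 y=2 heading=down
t=3 back(2) ⇒ x=4 y=2 heading=down
t=4 face(W) ⇒ x=4 y=2 heading=left
t=5 move(1) ⇒ x=4 y=2 heading=left
t=6 strafe(right, 1) ⇒ x=4 y=3 heading=left

x=4 y=3 heading=left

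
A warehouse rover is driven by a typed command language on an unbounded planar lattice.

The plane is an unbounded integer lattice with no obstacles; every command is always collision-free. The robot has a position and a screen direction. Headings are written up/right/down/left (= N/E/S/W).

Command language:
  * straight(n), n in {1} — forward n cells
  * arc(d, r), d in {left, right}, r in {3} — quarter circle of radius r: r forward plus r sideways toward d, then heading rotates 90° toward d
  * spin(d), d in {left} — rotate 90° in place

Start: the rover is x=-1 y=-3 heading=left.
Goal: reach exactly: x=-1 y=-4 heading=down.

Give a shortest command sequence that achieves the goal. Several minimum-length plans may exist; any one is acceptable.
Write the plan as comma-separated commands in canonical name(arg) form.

start: x=-1 y=-3 heading=left
[1] after spin(left): x=-1 y=-3 heading=down
[2] after straight(1): x=-1 y=-4 heading=down
nothing shorter than 2 reaches the goal.

spin(left), straight(1)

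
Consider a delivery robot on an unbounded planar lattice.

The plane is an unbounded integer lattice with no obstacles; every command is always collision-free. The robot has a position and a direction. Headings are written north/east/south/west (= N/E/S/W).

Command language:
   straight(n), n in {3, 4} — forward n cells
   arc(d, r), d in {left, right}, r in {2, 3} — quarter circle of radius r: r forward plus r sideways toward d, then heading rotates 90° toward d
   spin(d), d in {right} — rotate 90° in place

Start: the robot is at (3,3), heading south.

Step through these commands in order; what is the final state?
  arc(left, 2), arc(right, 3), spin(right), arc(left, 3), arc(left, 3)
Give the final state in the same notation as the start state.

at (8,-8), heading east

start: at (3,3), heading south
step 1 (arc(left, 2)): at (5,1), heading east
step 2 (arc(right, 3)): at (8,-2), heading south
step 3 (spin(right)): at (8,-2), heading west
step 4 (arc(left, 3)): at (5,-5), heading south
step 5 (arc(left, 3)): at (8,-8), heading east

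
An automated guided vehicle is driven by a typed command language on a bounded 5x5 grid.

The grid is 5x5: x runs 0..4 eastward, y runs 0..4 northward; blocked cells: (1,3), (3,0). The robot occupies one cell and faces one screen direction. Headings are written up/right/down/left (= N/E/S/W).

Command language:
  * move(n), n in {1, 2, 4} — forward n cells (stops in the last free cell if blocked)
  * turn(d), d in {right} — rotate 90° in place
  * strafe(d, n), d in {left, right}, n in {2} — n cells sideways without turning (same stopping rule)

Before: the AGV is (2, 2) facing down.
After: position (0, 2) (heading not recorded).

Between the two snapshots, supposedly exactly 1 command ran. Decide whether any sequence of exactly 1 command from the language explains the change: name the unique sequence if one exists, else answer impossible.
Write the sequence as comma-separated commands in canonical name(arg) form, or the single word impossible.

begin: (2, 2) facing down
[1] after strafe(right, 2): (0, 2) facing down
no other 1-command option fits: unique.

strafe(right, 2)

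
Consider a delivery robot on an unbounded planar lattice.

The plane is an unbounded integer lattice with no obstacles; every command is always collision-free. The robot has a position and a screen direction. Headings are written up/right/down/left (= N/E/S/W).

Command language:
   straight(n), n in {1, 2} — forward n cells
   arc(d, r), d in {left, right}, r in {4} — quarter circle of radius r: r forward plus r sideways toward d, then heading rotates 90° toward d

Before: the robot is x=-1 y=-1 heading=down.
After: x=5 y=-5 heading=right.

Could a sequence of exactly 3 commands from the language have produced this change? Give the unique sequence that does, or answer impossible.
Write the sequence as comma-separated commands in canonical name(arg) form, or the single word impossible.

arc(left, 4), straight(1), straight(1)

key: cell and facing (now E) both changed — the 3 commands mix motion and turning
t0: x=-1 y=-1 heading=down
t=1 arc(left, 4) ⇒ x=3 y=-5 heading=right
t=2 straight(1) ⇒ x=4 y=-5 heading=right
t=3 straight(1) ⇒ x=5 y=-5 heading=right
all 64 alternatives checked — unique.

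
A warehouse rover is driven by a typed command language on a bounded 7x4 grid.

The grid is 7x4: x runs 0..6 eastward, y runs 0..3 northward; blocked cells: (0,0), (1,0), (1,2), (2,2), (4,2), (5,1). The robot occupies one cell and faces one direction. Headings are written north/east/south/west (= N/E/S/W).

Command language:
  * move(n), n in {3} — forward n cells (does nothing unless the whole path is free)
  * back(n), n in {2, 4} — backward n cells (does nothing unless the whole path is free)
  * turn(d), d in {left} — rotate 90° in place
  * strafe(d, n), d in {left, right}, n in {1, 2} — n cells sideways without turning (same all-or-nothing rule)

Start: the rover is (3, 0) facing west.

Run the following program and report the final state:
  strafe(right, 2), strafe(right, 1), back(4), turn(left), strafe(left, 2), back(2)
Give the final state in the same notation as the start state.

(5, 3) facing south

start: (3, 0) facing west
[1] after strafe(right, 2): (3, 2) facing west
[2] after strafe(right, 1): (3, 3) facing west
[3] after back(4): (3, 3) facing west
[4] after turn(left): (3, 3) facing south
[5] after strafe(left, 2): (5, 3) facing south
[6] after back(2): (5, 3) facing south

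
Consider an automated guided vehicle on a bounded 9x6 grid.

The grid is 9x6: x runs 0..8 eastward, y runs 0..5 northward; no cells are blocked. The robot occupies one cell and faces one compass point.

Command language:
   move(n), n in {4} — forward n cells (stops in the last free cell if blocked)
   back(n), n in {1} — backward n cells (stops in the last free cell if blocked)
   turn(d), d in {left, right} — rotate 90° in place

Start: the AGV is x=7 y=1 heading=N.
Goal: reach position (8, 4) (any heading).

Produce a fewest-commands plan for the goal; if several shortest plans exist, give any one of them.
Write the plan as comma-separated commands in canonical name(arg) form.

back(1), move(4), turn(left), back(1)

begin: x=7 y=1 heading=N
t=1 back(1) ⇒ x=7 y=0 heading=N
t=2 move(4) ⇒ x=7 y=4 heading=N
t=3 turn(left) ⇒ x=7 y=4 heading=W
t=4 back(1) ⇒ x=8 y=4 heading=W
minimal: 4 command(s), checked below 4.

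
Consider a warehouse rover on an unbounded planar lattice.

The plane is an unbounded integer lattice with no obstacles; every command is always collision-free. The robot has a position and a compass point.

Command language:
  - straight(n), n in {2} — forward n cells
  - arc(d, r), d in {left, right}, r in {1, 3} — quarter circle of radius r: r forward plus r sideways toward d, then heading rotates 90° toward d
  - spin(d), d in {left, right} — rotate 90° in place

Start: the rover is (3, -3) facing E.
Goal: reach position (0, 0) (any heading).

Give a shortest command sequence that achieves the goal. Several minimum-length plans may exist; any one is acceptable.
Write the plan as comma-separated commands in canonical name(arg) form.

from: (3, -3) facing E
1. spin(left) → (3, -3) facing N
2. arc(left, 3) → (0, 0) facing W
no 1-step plan works, so 2 is optimal.

spin(left), arc(left, 3)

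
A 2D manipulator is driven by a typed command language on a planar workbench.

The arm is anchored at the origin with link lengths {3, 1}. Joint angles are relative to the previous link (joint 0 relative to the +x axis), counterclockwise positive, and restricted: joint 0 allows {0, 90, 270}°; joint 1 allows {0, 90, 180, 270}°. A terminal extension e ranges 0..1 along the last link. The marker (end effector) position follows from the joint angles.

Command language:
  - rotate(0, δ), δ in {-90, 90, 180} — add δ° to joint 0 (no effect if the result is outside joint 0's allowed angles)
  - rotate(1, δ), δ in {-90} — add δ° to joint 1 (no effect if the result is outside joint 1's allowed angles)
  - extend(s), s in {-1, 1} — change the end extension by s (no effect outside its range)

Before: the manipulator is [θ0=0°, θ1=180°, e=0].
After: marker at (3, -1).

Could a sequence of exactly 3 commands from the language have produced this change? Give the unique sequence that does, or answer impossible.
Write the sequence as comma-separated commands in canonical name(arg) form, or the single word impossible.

rotate(1, -90), rotate(1, -90), rotate(1, -90)

begin: [θ0=0°, θ1=180°, e=0]
[1] after rotate(1, -90): [θ0=0°, θ1=90°, e=0]
[2] after rotate(1, -90): [θ0=0°, θ1=0°, e=0]
[3] after rotate(1, -90): [θ0=0°, θ1=270°, e=0]
no other 3-command option fits: unique.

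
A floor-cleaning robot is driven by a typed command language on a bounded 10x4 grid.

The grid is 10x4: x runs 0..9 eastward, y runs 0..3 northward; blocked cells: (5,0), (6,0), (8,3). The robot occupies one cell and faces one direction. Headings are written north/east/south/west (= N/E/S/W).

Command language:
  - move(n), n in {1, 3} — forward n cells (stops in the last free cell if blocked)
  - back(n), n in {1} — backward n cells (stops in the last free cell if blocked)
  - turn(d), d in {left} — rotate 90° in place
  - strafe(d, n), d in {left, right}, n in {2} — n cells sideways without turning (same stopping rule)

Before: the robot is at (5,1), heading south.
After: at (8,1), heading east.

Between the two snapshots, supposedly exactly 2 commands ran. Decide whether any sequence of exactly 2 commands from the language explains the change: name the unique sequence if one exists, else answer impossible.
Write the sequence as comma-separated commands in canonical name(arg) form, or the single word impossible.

turn(left), move(3)

key: running move(3) before turn(left) would end elsewhere — order is forced
initial: at (5,1), heading south
1. turn(left) → at (5,1), heading east
2. move(3) → at (8,1), heading east
no other 2-command option fits: unique.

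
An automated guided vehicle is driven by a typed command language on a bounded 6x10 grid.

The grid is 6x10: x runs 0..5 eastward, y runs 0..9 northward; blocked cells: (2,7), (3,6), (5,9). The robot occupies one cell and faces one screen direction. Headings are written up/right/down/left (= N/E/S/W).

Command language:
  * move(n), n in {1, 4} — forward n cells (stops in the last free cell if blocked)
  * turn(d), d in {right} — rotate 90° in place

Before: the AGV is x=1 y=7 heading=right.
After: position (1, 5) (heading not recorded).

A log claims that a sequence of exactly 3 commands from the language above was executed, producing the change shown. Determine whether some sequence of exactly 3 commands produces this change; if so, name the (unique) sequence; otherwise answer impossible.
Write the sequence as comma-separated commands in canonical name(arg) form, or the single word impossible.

key: order matters: swapping turn(right) and move(1) lands elsewhere
t0: x=1 y=7 heading=right
t=1 turn(right) ⇒ x=1 y=7 heading=down
t=2 move(1) ⇒ x=1 y=6 heading=down
t=3 move(1) ⇒ x=1 y=5 heading=down
uniquely the one of 27 3-step routes that fits.

turn(right), move(1), move(1)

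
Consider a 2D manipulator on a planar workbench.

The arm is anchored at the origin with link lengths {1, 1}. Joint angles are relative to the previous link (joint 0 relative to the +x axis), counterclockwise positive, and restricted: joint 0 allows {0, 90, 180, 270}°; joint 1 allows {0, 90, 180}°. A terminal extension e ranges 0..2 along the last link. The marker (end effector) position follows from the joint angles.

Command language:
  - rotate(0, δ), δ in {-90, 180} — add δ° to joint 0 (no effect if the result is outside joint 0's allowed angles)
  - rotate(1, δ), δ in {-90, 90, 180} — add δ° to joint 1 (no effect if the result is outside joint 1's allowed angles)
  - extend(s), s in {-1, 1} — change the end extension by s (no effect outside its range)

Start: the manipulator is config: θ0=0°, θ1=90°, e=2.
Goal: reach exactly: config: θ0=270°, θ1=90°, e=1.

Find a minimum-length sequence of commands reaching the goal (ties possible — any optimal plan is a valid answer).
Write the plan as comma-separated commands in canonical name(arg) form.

extend(-1), rotate(0, -90)

initial: config: θ0=0°, θ1=90°, e=2
[1] after extend(-1): config: θ0=0°, θ1=90°, e=1
[2] after rotate(0, -90): config: θ0=270°, θ1=90°, e=1
nothing shorter than 2 reaches the goal.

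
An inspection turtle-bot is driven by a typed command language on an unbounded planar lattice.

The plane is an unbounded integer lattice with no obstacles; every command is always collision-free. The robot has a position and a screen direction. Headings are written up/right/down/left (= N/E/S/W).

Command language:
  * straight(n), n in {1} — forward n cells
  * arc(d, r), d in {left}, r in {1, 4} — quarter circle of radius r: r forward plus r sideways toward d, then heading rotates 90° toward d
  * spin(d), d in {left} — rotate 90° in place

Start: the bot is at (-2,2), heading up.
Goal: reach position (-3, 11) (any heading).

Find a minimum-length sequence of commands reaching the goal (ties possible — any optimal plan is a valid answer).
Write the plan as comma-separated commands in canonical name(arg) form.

from: at (-2,2), heading up
1. arc(left, 4) → at (-6,6), heading left
2. spin(left) → at (-6,6), heading down
3. spin(left) → at (-6,6), heading right
4. arc(left, 4) → at (-2,10), heading up
5. arc(left, 1) → at (-3,11), heading left
shorter routes all fall short; 5 is best.

arc(left, 4), spin(left), spin(left), arc(left, 4), arc(left, 1)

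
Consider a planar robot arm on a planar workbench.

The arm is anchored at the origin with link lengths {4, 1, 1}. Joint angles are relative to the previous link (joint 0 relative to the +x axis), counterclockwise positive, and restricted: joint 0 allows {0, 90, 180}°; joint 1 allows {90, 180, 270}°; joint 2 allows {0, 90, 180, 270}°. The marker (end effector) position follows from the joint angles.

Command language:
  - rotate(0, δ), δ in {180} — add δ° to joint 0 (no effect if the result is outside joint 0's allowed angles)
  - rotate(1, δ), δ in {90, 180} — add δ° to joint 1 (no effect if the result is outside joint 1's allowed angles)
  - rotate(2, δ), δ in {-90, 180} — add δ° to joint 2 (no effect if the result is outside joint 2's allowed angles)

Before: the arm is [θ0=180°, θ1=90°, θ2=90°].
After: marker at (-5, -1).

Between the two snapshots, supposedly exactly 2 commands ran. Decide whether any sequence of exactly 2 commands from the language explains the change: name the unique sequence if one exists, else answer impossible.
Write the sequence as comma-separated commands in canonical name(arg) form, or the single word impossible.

t0: [θ0=180°, θ1=90°, θ2=90°]
[1] after rotate(2, -90): [θ0=180°, θ1=90°, θ2=0°]
[2] after rotate(2, -90): [θ0=180°, θ1=90°, θ2=270°]
no other 2-command option fits: unique.

rotate(2, -90), rotate(2, -90)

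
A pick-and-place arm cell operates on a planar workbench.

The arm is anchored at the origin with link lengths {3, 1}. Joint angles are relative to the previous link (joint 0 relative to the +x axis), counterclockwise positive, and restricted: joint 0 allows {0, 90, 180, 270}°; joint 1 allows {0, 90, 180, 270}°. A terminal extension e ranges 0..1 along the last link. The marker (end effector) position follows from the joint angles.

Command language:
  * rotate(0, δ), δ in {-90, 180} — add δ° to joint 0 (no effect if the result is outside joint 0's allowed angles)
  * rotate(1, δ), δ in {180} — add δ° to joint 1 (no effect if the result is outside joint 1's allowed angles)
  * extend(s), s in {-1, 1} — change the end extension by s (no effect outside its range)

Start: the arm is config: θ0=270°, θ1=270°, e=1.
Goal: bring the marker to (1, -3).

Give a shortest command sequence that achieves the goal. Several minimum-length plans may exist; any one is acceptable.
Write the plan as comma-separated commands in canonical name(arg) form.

extend(-1), rotate(1, 180)

initial: config: θ0=270°, θ1=270°, e=1
t=1 extend(-1) ⇒ config: θ0=270°, θ1=270°, e=0
t=2 rotate(1, 180) ⇒ config: θ0=270°, θ1=90°, e=0
shorter routes all fall short; 2 is best.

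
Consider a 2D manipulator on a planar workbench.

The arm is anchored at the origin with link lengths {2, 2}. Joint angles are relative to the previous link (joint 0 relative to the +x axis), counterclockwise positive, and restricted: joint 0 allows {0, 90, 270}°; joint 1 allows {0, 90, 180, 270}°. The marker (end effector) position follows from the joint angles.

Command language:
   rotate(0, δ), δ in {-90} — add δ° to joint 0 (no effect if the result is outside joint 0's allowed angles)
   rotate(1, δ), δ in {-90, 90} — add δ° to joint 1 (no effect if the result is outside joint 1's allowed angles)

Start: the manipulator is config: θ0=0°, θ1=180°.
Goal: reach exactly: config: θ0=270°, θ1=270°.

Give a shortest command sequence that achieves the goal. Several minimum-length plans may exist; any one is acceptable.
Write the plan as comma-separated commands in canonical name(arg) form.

start: config: θ0=0°, θ1=180°
[1] after rotate(1, 90): config: θ0=0°, θ1=270°
[2] after rotate(0, -90): config: θ0=270°, θ1=270°
nothing shorter than 2 reaches the goal.

rotate(1, 90), rotate(0, -90)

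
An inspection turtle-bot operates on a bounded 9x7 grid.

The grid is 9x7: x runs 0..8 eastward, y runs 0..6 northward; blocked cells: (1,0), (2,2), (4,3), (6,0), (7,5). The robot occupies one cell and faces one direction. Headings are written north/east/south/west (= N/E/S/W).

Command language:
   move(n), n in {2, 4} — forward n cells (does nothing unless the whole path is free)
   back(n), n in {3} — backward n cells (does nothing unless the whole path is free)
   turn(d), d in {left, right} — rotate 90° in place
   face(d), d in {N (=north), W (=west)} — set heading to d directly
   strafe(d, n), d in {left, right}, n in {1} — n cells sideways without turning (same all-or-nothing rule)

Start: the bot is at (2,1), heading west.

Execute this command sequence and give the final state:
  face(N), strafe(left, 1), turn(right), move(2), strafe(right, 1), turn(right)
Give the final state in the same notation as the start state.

at (3,0), heading south

begin: at (2,1), heading west
t=1 face(N) ⇒ at (2,1), heading north
t=2 strafe(left, 1) ⇒ at (1,1), heading north
t=3 turn(right) ⇒ at (1,1), heading east
t=4 move(2) ⇒ at (3,1), heading east
t=5 strafe(right, 1) ⇒ at (3,0), heading east
t=6 turn(right) ⇒ at (3,0), heading south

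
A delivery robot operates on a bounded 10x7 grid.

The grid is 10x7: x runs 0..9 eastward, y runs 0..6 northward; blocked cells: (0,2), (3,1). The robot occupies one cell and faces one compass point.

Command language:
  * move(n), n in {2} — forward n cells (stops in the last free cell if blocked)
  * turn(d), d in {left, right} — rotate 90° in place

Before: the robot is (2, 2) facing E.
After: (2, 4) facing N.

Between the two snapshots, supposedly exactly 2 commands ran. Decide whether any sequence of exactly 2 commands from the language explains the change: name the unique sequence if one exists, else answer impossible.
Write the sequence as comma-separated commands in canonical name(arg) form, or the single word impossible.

turn(left), move(2)

key: order matters: swapping turn(left) and move(2) lands elsewhere
t0: (2, 2) facing E
[1] after turn(left): (2, 2) facing N
[2] after move(2): (2, 4) facing N
all 9 alternatives checked — unique.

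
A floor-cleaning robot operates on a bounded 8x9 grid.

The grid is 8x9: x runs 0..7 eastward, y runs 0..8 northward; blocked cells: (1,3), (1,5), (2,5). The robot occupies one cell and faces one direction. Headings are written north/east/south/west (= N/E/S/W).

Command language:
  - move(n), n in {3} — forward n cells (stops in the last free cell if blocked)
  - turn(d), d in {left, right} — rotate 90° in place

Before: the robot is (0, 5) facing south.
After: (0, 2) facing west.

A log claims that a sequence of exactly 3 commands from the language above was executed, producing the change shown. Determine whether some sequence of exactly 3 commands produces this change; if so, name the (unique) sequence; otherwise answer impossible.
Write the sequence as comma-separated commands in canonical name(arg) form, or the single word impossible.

key: the second move(3) runs into the grid edge before its full distance
from: (0, 5) facing south
[1] after move(3): (0, 2) facing south
[2] after turn(right): (0, 2) facing west
[3] after move(3): (0, 2) facing west
uniquely the one of 27 3-step routes that fits.

move(3), turn(right), move(3)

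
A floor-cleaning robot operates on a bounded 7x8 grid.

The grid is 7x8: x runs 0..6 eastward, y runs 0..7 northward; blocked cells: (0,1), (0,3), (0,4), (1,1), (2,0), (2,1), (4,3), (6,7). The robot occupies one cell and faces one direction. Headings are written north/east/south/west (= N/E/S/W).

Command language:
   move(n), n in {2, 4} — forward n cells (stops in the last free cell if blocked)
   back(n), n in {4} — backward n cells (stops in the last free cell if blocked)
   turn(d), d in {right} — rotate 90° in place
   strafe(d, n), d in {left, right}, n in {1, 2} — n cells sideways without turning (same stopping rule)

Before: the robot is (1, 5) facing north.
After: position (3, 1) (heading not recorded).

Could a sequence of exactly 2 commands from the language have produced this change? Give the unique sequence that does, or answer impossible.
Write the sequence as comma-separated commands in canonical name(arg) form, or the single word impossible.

key: order matters: swapping strafe(right, 2) and back(4) lands elsewhere
start: (1, 5) facing north
step 1 (strafe(right, 2)): (3, 5) facing north
step 2 (back(4)): (3, 1) facing north
no rival 2-sequence matches.

strafe(right, 2), back(4)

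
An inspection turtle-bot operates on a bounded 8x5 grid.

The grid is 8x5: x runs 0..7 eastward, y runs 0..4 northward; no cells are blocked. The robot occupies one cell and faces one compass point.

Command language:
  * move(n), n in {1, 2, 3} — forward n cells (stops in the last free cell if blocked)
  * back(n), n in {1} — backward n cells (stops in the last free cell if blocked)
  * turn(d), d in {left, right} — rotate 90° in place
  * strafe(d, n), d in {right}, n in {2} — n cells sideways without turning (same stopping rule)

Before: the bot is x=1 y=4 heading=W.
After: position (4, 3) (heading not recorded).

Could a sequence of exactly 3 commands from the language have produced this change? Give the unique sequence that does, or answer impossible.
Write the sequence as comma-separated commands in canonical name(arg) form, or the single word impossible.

checked all 3-command options: none fits.

impossible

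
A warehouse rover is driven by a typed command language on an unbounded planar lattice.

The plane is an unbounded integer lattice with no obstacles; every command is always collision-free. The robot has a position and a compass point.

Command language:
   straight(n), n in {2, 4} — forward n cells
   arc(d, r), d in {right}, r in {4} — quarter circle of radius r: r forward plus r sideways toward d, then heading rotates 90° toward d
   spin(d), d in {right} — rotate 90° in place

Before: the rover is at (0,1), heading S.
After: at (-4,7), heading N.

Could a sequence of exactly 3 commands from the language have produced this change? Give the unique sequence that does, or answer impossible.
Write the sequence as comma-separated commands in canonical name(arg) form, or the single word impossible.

key: running straight(2) before spin(right) would end elsewhere — order is forced
begin: at (0,1), heading S
t=1 spin(right) ⇒ at (0,1), heading W
t=2 arc(right, 4) ⇒ at (-4,5), heading N
t=3 straight(2) ⇒ at (-4,7), heading N
all 64 alternatives checked — unique.

spin(right), arc(right, 4), straight(2)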